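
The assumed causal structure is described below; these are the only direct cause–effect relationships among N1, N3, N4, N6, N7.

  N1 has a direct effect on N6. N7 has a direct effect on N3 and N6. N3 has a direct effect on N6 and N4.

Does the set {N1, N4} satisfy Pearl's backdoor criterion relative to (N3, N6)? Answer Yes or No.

No

Backdoor paths from N3 to N6 (paths whose first edge points into N3):
  P1: N3 <- N7 -> N6
Condition 1 (no descendant of N3 in the set): FAILS — N4 is a descendant of N3.
Condition 2 (every backdoor path blocked by {N1, N4}):
  P1: open — no interior node is in the conditioning set.
{N1, N4} does not satisfy the backdoor criterion.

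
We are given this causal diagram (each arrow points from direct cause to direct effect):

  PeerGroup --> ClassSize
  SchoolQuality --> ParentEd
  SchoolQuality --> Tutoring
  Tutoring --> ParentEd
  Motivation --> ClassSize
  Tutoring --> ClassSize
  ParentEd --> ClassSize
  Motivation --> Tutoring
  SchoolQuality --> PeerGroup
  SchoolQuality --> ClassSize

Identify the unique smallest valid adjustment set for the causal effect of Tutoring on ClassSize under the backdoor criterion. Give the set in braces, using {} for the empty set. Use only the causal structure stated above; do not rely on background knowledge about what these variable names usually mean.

{Motivation, SchoolQuality}

Variables eligible for adjustment (non-descendants of Tutoring, excluding Tutoring and ClassSize): {Motivation, PeerGroup, SchoolQuality}.
Backdoor paths from Tutoring to ClassSize:
  P1: Tutoring <- SchoolQuality -> PeerGroup -> ClassSize
  P2: Tutoring <- SchoolQuality -> ParentEd -> ClassSize
  P3: Tutoring <- SchoolQuality -> ClassSize
  P4: Tutoring <- Motivation -> ClassSize
The empty set is not sufficient: P1 (Tutoring <- SchoolQuality -> PeerGroup -> ClassSize) has no collider blocking it and no conditioned non-collider, so it is open.
Try {Motivation, SchoolQuality}:
  P1: blocked at fork node SchoolQuality ∈ conditioning set.
  P2: blocked at fork node SchoolQuality ∈ conditioning set.
  P3: blocked at fork node SchoolQuality ∈ conditioning set.
  P4: blocked at fork node Motivation ∈ conditioning set.
{Motivation, SchoolQuality} contains no descendant of Tutoring and blocks every backdoor path.
Every element of {Motivation, SchoolQuality} is needed (dropping Motivation leaves P4 open; dropping SchoolQuality leaves P1 open), so no proper subset is valid.
Among all size-2 subsets of the eligible variables, only {Motivation, SchoolQuality} blocks every backdoor path, so it is the unique smallest valid adjustment set.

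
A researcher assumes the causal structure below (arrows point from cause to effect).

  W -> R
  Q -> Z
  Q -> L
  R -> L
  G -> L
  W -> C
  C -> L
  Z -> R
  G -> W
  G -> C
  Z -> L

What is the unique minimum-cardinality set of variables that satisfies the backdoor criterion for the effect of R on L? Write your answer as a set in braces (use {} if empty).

Variables eligible for adjustment (non-descendants of R, excluding R and L): {C, G, Q, W, Z}.
Backdoor paths from R to L:
  P1: R <- Z <- Q -> L
  P2: R <- Z -> L
  P3: R <- W <- G -> C -> L
  P4: R <- W <- G -> L
  P5: R <- W -> C <- G -> L
  P6: R <- W -> C -> L
The empty set is not sufficient: P1 (R <- Z <- Q -> L) has no collider blocking it and no conditioned non-collider, so it is open.
Try {W, Z}:
  P1: blocked at chain node Z ∈ conditioning set.
  P2: blocked at fork node Z ∈ conditioning set.
  P3: blocked at chain node W ∈ conditioning set.
  P4: blocked at chain node W ∈ conditioning set.
  P5: blocked at fork node W ∈ conditioning set.
  P6: blocked at fork node W ∈ conditioning set.
{W, Z} contains no descendant of R and blocks every backdoor path.
Every element of {W, Z} is needed (dropping W leaves P3 open; dropping Z leaves P1 open), so no proper subset is valid.
Among all size-2 subsets of the eligible variables, only {W, Z} blocks every backdoor path, so it is the unique smallest valid adjustment set.

{W, Z}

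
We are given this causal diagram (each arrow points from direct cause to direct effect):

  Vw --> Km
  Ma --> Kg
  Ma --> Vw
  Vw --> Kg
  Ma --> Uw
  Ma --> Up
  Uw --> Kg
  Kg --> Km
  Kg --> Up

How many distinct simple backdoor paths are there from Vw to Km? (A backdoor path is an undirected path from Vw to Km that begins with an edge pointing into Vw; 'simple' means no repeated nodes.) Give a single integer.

A backdoor path from Vw to Km is any simple undirected path whose first edge points into Vw (i.e. leaves Vw via a parent).
Parents of Vw: {Ma}.
Enumerating:
  P1: Vw <- Ma -> Uw -> Kg -> Km
  P2: Vw <- Ma -> Kg -> Km
  P3: Vw <- Ma -> Up <- Kg -> Km
That exhausts the simple backdoor paths. Count: 3.

3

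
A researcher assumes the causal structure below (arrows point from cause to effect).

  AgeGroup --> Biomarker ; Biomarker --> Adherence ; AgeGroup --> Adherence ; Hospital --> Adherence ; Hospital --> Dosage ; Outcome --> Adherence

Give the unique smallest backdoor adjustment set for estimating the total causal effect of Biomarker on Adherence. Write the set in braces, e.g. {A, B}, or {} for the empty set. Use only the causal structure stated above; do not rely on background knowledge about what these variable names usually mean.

Variables eligible for adjustment (non-descendants of Biomarker, excluding Biomarker and Adherence): {AgeGroup, Dosage, Hospital, Outcome}.
Backdoor paths from Biomarker to Adherence:
  P1: Biomarker <- AgeGroup -> Adherence
The empty set is not sufficient: P1 (Biomarker <- AgeGroup -> Adherence) has no collider blocking it and no conditioned non-collider, so it is open.
Try {AgeGroup}:
  P1: blocked at fork node AgeGroup ∈ conditioning set.
{AgeGroup} contains no descendant of Biomarker and blocks every backdoor path.
No other singleton works — e.g. {Hospital} leaves P1 open — so {AgeGroup} is the unique smallest valid adjustment set.

{AgeGroup}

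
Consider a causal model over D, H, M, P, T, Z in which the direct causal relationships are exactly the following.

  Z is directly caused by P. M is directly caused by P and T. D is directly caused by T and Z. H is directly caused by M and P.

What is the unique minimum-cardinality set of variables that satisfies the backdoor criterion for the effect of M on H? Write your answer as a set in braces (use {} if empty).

Variables eligible for adjustment (non-descendants of M, excluding M and H): {D, P, T, Z}.
Backdoor paths from M to H:
  P1: M <- T -> D <- Z <- P -> H
  P2: M <- P -> H
The empty set is not sufficient: P2 (M <- P -> H) has no collider blocking it and no conditioned non-collider, so it is open.
Try {P}:
  P1: blocked at collider D (neither it nor any descendant is in the conditioning set).
  P2: blocked at fork node P ∈ conditioning set.
{P} contains no descendant of M and blocks every backdoor path.
No other singleton works — e.g. {T} leaves P2 open — so {P} is the unique smallest valid adjustment set.

{P}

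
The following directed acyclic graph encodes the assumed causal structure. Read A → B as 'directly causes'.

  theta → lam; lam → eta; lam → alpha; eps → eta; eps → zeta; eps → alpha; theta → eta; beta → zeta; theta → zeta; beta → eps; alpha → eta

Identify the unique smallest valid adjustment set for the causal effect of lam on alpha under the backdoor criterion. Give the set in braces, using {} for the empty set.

Variables eligible for adjustment (non-descendants of lam, excluding lam and alpha): {beta, eps, theta, zeta}.
Backdoor paths from lam to alpha:
  P1: lam <- theta -> zeta <- beta -> eps -> alpha
  P2: lam <- theta -> zeta <- beta -> eps -> eta <- alpha
  P3: lam <- theta -> zeta <- eps -> alpha
  P4: lam <- theta -> zeta <- eps -> eta <- alpha
  P5: lam <- theta -> eta <- eps -> alpha
  P6: lam <- theta -> eta <- alpha
Each backdoor path contains an unconditioned collider, so every path is already blocked with the empty conditioning set:
  P1: blocked at collider zeta (neither it nor any descendant is in the conditioning set).
  P2: blocked at collider zeta (neither it nor any descendant is in the conditioning set).
  P3: blocked at collider zeta (neither it nor any descendant is in the conditioning set).
  P4: blocked at collider zeta (neither it nor any descendant is in the conditioning set).
  P5: blocked at collider eta (neither it nor any descendant is in the conditioning set).
  P6: blocked at collider eta (neither it nor any descendant is in the conditioning set).
The empty set is therefore the unique smallest valid set.

{}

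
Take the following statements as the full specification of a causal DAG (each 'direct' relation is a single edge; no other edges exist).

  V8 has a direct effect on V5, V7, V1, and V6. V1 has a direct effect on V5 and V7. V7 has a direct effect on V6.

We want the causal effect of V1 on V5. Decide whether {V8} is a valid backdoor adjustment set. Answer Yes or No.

Yes

Backdoor paths from V1 to V5 (paths whose first edge points into V1):
  P1: V1 <- V8 -> V5
Condition 1 (no descendant of V1 in the set): holds — descendants of V1 are {V5, V6, V7}; none are in {V8}.
Condition 2 (every backdoor path blocked by {V8}):
  P1: blocked at fork node V8 ∈ conditioning set.
{V8} satisfies the backdoor criterion.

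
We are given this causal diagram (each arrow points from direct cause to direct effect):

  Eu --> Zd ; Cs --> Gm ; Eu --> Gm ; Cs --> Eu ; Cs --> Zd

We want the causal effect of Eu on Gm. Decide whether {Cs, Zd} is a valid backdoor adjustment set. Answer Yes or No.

No

Backdoor paths from Eu to Gm (paths whose first edge points into Eu):
  P1: Eu <- Cs -> Gm
Condition 1 (no descendant of Eu in the set): FAILS — Zd is a descendant of Eu.
Condition 2 (every backdoor path blocked by {Cs, Zd}):
  P1: blocked at fork node Cs ∈ conditioning set.
{Cs, Zd} does not satisfy the backdoor criterion.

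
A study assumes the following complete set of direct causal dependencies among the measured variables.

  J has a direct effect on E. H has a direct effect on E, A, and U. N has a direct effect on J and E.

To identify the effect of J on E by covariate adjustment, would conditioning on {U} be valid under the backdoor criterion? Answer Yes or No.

No

Backdoor paths from J to E (paths whose first edge points into J):
  P1: J <- N -> E
Condition 1 (no descendant of J in the set): holds — descendants of J are {E}; none are in {U}.
Condition 2 (every backdoor path blocked by {U}):
  P1: open — no interior node is in the conditioning set.
{U} does not satisfy the backdoor criterion.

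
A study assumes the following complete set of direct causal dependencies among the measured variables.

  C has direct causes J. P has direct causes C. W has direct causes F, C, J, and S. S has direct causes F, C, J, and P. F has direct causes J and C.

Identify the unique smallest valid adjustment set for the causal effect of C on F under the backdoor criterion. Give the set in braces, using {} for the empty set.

Variables eligible for adjustment (non-descendants of C, excluding C and F): {J}.
Backdoor paths from C to F:
  P1: C <- J -> F
  P2: C <- J -> S <- F
  P3: C <- J -> S -> W <- F
  P4: C <- J -> W <- F
  P5: C <- J -> W <- S <- F
The empty set is not sufficient: P1 (C <- J -> F) has no collider blocking it and no conditioned non-collider, so it is open.
Try {J}:
  P1: blocked at fork node J ∈ conditioning set.
  P2: blocked at fork node J ∈ conditioning set.
  P3: blocked at fork node J ∈ conditioning set.
  P4: blocked at fork node J ∈ conditioning set.
  P5: blocked at fork node J ∈ conditioning set.
{J} contains no descendant of C and blocks every backdoor path.
{J} is the unique smallest valid adjustment set.

{J}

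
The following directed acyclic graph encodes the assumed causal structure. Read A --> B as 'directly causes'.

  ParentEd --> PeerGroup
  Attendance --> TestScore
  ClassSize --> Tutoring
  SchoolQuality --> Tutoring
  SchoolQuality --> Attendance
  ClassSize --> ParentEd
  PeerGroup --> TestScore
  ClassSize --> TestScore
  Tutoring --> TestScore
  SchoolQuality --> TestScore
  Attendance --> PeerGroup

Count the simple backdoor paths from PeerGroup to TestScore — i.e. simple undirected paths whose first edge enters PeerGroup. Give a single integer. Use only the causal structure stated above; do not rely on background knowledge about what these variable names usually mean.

A backdoor path from PeerGroup to TestScore is any simple undirected path whose first edge points into PeerGroup (i.e. leaves PeerGroup via a parent).
Parents of PeerGroup: {Attendance, ParentEd}.
Enumerating:
  P1: PeerGroup <- ParentEd <- ClassSize -> Tutoring <- SchoolQuality -> Attendance -> TestScore
  P2: PeerGroup <- ParentEd <- ClassSize -> Tutoring <- SchoolQuality -> TestScore
  P3: PeerGroup <- ParentEd <- ClassSize -> Tutoring -> TestScore
  P4: PeerGroup <- ParentEd <- ClassSize -> TestScore
  P5: PeerGroup <- Attendance <- SchoolQuality -> Tutoring <- ClassSize -> TestScore
  P6: PeerGroup <- Attendance <- SchoolQuality -> Tutoring -> TestScore
  P7: PeerGroup <- Attendance <- SchoolQuality -> TestScore
  P8: PeerGroup <- Attendance -> TestScore
That exhausts the simple backdoor paths. Count: 8.

8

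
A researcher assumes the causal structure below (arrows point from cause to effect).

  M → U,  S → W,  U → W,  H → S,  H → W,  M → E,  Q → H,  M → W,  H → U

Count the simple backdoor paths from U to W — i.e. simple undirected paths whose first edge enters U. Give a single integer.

A backdoor path from U to W is any simple undirected path whose first edge points into U (i.e. leaves U via a parent).
Parents of U: {H, M}.
Enumerating:
  P1: U <- M -> W
  P2: U <- H -> S -> W
  P3: U <- H -> W
That exhausts the simple backdoor paths. Count: 3.

3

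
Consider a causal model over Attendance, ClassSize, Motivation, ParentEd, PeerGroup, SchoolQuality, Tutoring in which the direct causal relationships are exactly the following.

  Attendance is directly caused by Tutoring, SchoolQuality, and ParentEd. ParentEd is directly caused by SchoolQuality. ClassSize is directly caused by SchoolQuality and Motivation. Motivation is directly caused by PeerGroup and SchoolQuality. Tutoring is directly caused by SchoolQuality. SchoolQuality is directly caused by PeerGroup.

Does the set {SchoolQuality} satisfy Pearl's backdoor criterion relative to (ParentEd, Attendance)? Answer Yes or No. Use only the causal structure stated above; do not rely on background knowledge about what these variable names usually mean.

Yes

Backdoor paths from ParentEd to Attendance (paths whose first edge points into ParentEd):
  P1: ParentEd <- SchoolQuality -> Tutoring -> Attendance
  P2: ParentEd <- SchoolQuality -> Attendance
Condition 1 (no descendant of ParentEd in the set): holds — descendants of ParentEd are {Attendance}; none are in {SchoolQuality}.
Condition 2 (every backdoor path blocked by {SchoolQuality}):
  P1: blocked at fork node SchoolQuality ∈ conditioning set.
  P2: blocked at fork node SchoolQuality ∈ conditioning set.
{SchoolQuality} satisfies the backdoor criterion.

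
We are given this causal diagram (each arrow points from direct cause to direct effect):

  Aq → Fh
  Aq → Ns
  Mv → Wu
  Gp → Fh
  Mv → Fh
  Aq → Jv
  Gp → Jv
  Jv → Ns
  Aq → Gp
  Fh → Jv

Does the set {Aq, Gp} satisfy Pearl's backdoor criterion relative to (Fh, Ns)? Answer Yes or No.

Yes

Backdoor paths from Fh to Ns (paths whose first edge points into Fh):
  P1: Fh <- Aq -> Gp -> Jv -> Ns
  P2: Fh <- Aq -> Jv -> Ns
  P3: Fh <- Aq -> Ns
  P4: Fh <- Gp <- Aq -> Jv -> Ns
  P5: Fh <- Gp <- Aq -> Ns
  P6: Fh <- Gp -> Jv <- Aq -> Ns
  P7: Fh <- Gp -> Jv -> Ns
Condition 1 (no descendant of Fh in the set): holds — descendants of Fh are {Jv, Ns}; none are in {Aq, Gp}.
Condition 2 (every backdoor path blocked by {Aq, Gp}):
  P1: blocked at fork node Aq ∈ conditioning set.
  P2: blocked at fork node Aq ∈ conditioning set.
  P3: blocked at fork node Aq ∈ conditioning set.
  P4: blocked at chain node Gp ∈ conditioning set.
  P5: blocked at chain node Gp ∈ conditioning set.
  P6: blocked at fork node Gp ∈ conditioning set.
  P7: blocked at fork node Gp ∈ conditioning set.
{Aq, Gp} satisfies the backdoor criterion.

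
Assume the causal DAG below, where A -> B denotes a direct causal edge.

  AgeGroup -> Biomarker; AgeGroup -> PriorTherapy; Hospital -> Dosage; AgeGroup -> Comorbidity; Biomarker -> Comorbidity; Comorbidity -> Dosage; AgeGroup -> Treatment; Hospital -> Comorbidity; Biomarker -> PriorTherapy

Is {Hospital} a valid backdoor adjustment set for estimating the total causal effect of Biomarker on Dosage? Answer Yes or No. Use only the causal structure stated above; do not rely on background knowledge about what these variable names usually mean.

Backdoor paths from Biomarker to Dosage (paths whose first edge points into Biomarker):
  P1: Biomarker <- AgeGroup -> Comorbidity <- Hospital -> Dosage
  P2: Biomarker <- AgeGroup -> Comorbidity -> Dosage
Condition 1 (no descendant of Biomarker in the set): holds — descendants of Biomarker are {Comorbidity, Dosage, PriorTherapy}; none are in {Hospital}.
Condition 2 (every backdoor path blocked by {Hospital}):
  P1: blocked at collider Comorbidity (neither it nor any descendant is in the conditioning set).
  P2: open — no interior node is in the conditioning set.
{Hospital} does not satisfy the backdoor criterion.

No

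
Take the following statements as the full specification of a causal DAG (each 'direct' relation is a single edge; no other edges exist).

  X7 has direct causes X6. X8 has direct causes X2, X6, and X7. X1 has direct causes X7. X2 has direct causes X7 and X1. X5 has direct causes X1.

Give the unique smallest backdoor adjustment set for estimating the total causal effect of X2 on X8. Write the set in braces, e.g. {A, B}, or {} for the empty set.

{X7}

Variables eligible for adjustment (non-descendants of X2, excluding X2 and X8): {X1, X5, X6, X7}.
Backdoor paths from X2 to X8:
  P1: X2 <- X7 <- X6 -> X8
  P2: X2 <- X7 -> X8
  P3: X2 <- X1 <- X7 <- X6 -> X8
  P4: X2 <- X1 <- X7 -> X8
The empty set is not sufficient: P1 (X2 <- X7 <- X6 -> X8) has no collider blocking it and no conditioned non-collider, so it is open.
Try {X7}:
  P1: blocked at chain node X7 ∈ conditioning set.
  P2: blocked at fork node X7 ∈ conditioning set.
  P3: blocked at chain node X7 ∈ conditioning set.
  P4: blocked at fork node X7 ∈ conditioning set.
{X7} contains no descendant of X2 and blocks every backdoor path.
No other singleton works — e.g. {X6} leaves P2 open — so {X7} is the unique smallest valid adjustment set.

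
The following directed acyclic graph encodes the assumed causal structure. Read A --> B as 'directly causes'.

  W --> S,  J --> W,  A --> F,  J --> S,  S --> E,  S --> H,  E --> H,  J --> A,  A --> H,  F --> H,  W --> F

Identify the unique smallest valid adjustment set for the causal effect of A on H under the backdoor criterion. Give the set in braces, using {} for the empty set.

{J}

Variables eligible for adjustment (non-descendants of A, excluding A and H): {E, J, S, W}.
Backdoor paths from A to H:
  P1: A <- J -> W -> S -> E -> H
  P2: A <- J -> W -> S -> H
  P3: A <- J -> W -> F -> H
  P4: A <- J -> S <- W -> F -> H
  P5: A <- J -> S -> E -> H
  P6: A <- J -> S -> H
The empty set is not sufficient: P1 (A <- J -> W -> S -> E -> H) has no collider blocking it and no conditioned non-collider, so it is open.
Try {J}:
  P1: blocked at fork node J ∈ conditioning set.
  P2: blocked at fork node J ∈ conditioning set.
  P3: blocked at fork node J ∈ conditioning set.
  P4: blocked at fork node J ∈ conditioning set.
  P5: blocked at fork node J ∈ conditioning set.
  P6: blocked at fork node J ∈ conditioning set.
{J} contains no descendant of A and blocks every backdoor path.
No other singleton works — e.g. {W} leaves P5 open — so {J} is the unique smallest valid adjustment set.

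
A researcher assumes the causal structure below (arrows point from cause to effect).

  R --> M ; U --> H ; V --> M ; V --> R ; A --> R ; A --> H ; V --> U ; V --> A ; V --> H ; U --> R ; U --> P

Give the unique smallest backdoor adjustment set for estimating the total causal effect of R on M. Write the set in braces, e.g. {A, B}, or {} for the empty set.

Variables eligible for adjustment (non-descendants of R, excluding R and M): {A, H, P, U, V}.
Backdoor paths from R to M:
  P1: R <- V -> M
  P2: R <- A <- V -> M
  P3: R <- A -> H <- V -> M
  P4: R <- A -> H <- U <- V -> M
  P5: R <- U <- V -> M
  P6: R <- U -> H <- V -> M
  P7: R <- U -> H <- A <- V -> M
The empty set is not sufficient: P1 (R <- V -> M) has no collider blocking it and no conditioned non-collider, so it is open.
Try {V}:
  P1: blocked at fork node V ∈ conditioning set.
  P2: blocked at fork node V ∈ conditioning set.
  P3: blocked at collider H (neither it nor any descendant is in the conditioning set).
  P4: blocked at collider H (neither it nor any descendant is in the conditioning set).
  P5: blocked at fork node V ∈ conditioning set.
  P6: blocked at collider H (neither it nor any descendant is in the conditioning set).
  P7: blocked at collider H (neither it nor any descendant is in the conditioning set).
{V} contains no descendant of R and blocks every backdoor path.
No other singleton works — e.g. {A} leaves P1 open — so {V} is the unique smallest valid adjustment set.

{V}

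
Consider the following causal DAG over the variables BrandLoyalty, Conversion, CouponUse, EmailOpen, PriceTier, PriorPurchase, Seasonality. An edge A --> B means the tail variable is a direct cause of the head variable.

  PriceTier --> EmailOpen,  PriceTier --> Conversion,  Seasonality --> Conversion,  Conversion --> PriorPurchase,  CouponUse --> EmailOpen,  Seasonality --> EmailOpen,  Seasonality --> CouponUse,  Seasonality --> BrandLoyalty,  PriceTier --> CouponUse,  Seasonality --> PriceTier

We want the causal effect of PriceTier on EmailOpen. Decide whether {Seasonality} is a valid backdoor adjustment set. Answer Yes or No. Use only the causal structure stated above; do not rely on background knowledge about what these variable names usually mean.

Backdoor paths from PriceTier to EmailOpen (paths whose first edge points into PriceTier):
  P1: PriceTier <- Seasonality -> CouponUse -> EmailOpen
  P2: PriceTier <- Seasonality -> EmailOpen
Condition 1 (no descendant of PriceTier in the set): holds — descendants of PriceTier are {Conversion, CouponUse, EmailOpen, PriorPurchase}; none are in {Seasonality}.
Condition 2 (every backdoor path blocked by {Seasonality}):
  P1: blocked at fork node Seasonality ∈ conditioning set.
  P2: blocked at fork node Seasonality ∈ conditioning set.
{Seasonality} satisfies the backdoor criterion.

Yes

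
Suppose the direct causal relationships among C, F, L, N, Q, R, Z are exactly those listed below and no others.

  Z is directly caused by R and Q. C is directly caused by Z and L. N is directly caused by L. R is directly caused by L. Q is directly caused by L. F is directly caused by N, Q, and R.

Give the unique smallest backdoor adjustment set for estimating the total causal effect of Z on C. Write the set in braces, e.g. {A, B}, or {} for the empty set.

{L}

Variables eligible for adjustment (non-descendants of Z, excluding Z and C): {F, L, N, Q, R}.
Backdoor paths from Z to C:
  P1: Z <- R <- L -> C
  P2: Z <- R -> F <- N <- L -> C
  P3: Z <- R -> F <- Q <- L -> C
  P4: Z <- Q <- L -> C
  P5: Z <- Q -> F <- N <- L -> C
  P6: Z <- Q -> F <- R <- L -> C
The empty set is not sufficient: P1 (Z <- R <- L -> C) has no collider blocking it and no conditioned non-collider, so it is open.
Try {L}:
  P1: blocked at fork node L ∈ conditioning set.
  P2: blocked at collider F (neither it nor any descendant is in the conditioning set).
  P3: blocked at collider F (neither it nor any descendant is in the conditioning set).
  P4: blocked at fork node L ∈ conditioning set.
  P5: blocked at collider F (neither it nor any descendant is in the conditioning set).
  P6: blocked at collider F (neither it nor any descendant is in the conditioning set).
{L} contains no descendant of Z and blocks every backdoor path.
No other singleton works — e.g. {N} leaves P1 open — so {L} is the unique smallest valid adjustment set.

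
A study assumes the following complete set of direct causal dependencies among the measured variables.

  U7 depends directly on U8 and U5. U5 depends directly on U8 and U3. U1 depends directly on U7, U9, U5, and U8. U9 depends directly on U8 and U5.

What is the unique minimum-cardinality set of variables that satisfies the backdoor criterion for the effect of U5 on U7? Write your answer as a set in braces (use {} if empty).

{U8}

Variables eligible for adjustment (non-descendants of U5, excluding U5 and U7): {U3, U8}.
Backdoor paths from U5 to U7:
  P1: U5 <- U8 -> U9 -> U1 <- U7
  P2: U5 <- U8 -> U7
  P3: U5 <- U8 -> U1 <- U7
The empty set is not sufficient: P2 (U5 <- U8 -> U7) has no collider blocking it and no conditioned non-collider, so it is open.
Try {U8}:
  P1: blocked at fork node U8 ∈ conditioning set.
  P2: blocked at fork node U8 ∈ conditioning set.
  P3: blocked at fork node U8 ∈ conditioning set.
{U8} contains no descendant of U5 and blocks every backdoor path.
No other singleton works — e.g. {U3} leaves P2 open — so {U8} is the unique smallest valid adjustment set.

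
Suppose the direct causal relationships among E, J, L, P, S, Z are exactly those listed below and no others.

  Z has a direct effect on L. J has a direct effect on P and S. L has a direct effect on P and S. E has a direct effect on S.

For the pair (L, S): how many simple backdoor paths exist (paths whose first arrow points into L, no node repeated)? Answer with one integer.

0

A backdoor path from L to S is any simple undirected path whose first edge points into L (i.e. leaves L via a parent).
Parents of L: {Z}.
No simple path from any parent of L reaches S without revisiting L, so there are no backdoor paths.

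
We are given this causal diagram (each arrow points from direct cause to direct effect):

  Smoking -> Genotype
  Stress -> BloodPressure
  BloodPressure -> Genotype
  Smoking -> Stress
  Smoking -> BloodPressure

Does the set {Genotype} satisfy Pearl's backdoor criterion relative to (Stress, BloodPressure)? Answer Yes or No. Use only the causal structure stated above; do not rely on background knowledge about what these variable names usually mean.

No

Backdoor paths from Stress to BloodPressure (paths whose first edge points into Stress):
  P1: Stress <- Smoking -> BloodPressure
  P2: Stress <- Smoking -> Genotype <- BloodPressure
Condition 1 (no descendant of Stress in the set): FAILS — Genotype is a descendant of Stress.
Condition 2 (every backdoor path blocked by {Genotype}):
  P1: open — no interior node is in the conditioning set.
  P2: open — collider(s) Genotype are conditioned on (or have a conditioned descendant) and no non-collider on the path is in the set.
{Genotype} does not satisfy the backdoor criterion.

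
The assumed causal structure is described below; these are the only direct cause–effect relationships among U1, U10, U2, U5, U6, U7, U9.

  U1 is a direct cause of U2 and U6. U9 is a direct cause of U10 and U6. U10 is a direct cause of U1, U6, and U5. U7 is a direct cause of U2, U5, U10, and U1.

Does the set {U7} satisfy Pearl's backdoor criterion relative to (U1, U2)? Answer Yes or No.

Backdoor paths from U1 to U2 (paths whose first edge points into U1):
  P1: U1 <- U7 -> U2
  P2: U1 <- U10 <- U7 -> U2
  P3: U1 <- U10 -> U5 <- U7 -> U2
Condition 1 (no descendant of U1 in the set): holds — descendants of U1 are {U2, U6}; none are in {U7}.
Condition 2 (every backdoor path blocked by {U7}):
  P1: blocked at fork node U7 ∈ conditioning set.
  P2: blocked at fork node U7 ∈ conditioning set.
  P3: blocked at collider U5 (neither it nor any descendant is in the conditioning set).
{U7} satisfies the backdoor criterion.

Yes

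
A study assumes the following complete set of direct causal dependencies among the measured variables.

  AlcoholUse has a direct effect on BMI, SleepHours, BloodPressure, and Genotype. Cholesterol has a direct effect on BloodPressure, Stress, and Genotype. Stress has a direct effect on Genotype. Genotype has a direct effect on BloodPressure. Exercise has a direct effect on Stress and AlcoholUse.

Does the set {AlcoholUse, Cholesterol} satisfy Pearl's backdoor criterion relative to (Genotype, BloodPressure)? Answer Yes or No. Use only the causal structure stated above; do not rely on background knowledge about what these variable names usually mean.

Backdoor paths from Genotype to BloodPressure (paths whose first edge points into Genotype):
  P1: Genotype <- AlcoholUse <- Exercise -> Stress <- Cholesterol -> BloodPressure
  P2: Genotype <- AlcoholUse -> BloodPressure
  P3: Genotype <- Cholesterol -> Stress <- Exercise -> AlcoholUse -> BloodPressure
  P4: Genotype <- Cholesterol -> BloodPressure
  P5: Genotype <- Stress <- Exercise -> AlcoholUse -> BloodPressure
  P6: Genotype <- Stress <- Cholesterol -> BloodPressure
Condition 1 (no descendant of Genotype in the set): holds — descendants of Genotype are {BloodPressure}; none are in {AlcoholUse, Cholesterol}.
Condition 2 (every backdoor path blocked by {AlcoholUse, Cholesterol}):
  P1: blocked at chain node AlcoholUse ∈ conditioning set.
  P2: blocked at fork node AlcoholUse ∈ conditioning set.
  P3: blocked at fork node Cholesterol ∈ conditioning set.
  P4: blocked at fork node Cholesterol ∈ conditioning set.
  P5: blocked at chain node AlcoholUse ∈ conditioning set.
  P6: blocked at fork node Cholesterol ∈ conditioning set.
{AlcoholUse, Cholesterol} satisfies the backdoor criterion.

Yes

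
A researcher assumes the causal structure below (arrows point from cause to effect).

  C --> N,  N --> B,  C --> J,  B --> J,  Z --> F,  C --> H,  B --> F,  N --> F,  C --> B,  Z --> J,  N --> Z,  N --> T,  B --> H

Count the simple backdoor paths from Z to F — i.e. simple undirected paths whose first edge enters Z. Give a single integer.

5

A backdoor path from Z to F is any simple undirected path whose first edge points into Z (i.e. leaves Z via a parent).
Parents of Z: {N}.
Enumerating:
  P1: Z <- N <- C -> B -> F
  P2: Z <- N <- C -> H <- B -> F
  P3: Z <- N <- C -> J <- B -> F
  P4: Z <- N -> B -> F
  P5: Z <- N -> F
That exhausts the simple backdoor paths. Count: 5.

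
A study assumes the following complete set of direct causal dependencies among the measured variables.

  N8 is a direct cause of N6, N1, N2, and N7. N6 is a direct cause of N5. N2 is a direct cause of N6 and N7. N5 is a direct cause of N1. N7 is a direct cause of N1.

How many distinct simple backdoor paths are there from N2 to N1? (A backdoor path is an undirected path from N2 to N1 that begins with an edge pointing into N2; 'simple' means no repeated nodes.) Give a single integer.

3

A backdoor path from N2 to N1 is any simple undirected path whose first edge points into N2 (i.e. leaves N2 via a parent).
Parents of N2: {N8}.
Enumerating:
  P1: N2 <- N8 -> N6 -> N5 -> N1
  P2: N2 <- N8 -> N7 -> N1
  P3: N2 <- N8 -> N1
That exhausts the simple backdoor paths. Count: 3.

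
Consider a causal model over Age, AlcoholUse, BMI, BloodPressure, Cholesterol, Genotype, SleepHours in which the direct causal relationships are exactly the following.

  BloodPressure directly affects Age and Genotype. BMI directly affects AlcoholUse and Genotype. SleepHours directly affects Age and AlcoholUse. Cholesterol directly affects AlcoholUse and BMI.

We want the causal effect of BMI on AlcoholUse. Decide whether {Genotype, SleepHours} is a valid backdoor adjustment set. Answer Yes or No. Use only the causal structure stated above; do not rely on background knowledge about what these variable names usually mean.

No

Backdoor paths from BMI to AlcoholUse (paths whose first edge points into BMI):
  P1: BMI <- Cholesterol -> AlcoholUse
Condition 1 (no descendant of BMI in the set): FAILS — Genotype is a descendant of BMI.
Condition 2 (every backdoor path blocked by {Genotype, SleepHours}):
  P1: open — no interior node is in the conditioning set.
{Genotype, SleepHours} does not satisfy the backdoor criterion.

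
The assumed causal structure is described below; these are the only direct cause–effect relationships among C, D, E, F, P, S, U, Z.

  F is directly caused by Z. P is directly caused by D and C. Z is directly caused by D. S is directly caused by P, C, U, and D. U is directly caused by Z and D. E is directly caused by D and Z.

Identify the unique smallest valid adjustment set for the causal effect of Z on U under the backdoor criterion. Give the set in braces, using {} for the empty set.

Variables eligible for adjustment (non-descendants of Z, excluding Z and U): {C, D, P}.
Backdoor paths from Z to U:
  P1: Z <- D -> U
  P2: Z <- D -> P <- C -> S <- U
  P3: Z <- D -> P -> S <- U
  P4: Z <- D -> S <- U
The empty set is not sufficient: P1 (Z <- D -> U) has no collider blocking it and no conditioned non-collider, so it is open.
Try {D}:
  P1: blocked at fork node D ∈ conditioning set.
  P2: blocked at fork node D ∈ conditioning set.
  P3: blocked at fork node D ∈ conditioning set.
  P4: blocked at fork node D ∈ conditioning set.
{D} contains no descendant of Z and blocks every backdoor path.
No other singleton works — e.g. {C} leaves P1 open — so {D} is the unique smallest valid adjustment set.

{D}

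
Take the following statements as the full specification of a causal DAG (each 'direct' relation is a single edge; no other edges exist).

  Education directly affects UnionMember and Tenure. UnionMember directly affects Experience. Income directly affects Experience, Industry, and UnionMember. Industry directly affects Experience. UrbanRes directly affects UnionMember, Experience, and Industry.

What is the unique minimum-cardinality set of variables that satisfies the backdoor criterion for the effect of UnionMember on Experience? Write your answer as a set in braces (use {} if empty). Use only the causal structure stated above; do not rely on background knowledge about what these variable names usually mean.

Variables eligible for adjustment (non-descendants of UnionMember, excluding UnionMember and Experience): {Education, Income, Industry, Tenure, UrbanRes}.
Backdoor paths from UnionMember to Experience:
  P1: UnionMember <- Income -> Industry <- UrbanRes -> Experience
  P2: UnionMember <- Income -> Industry -> Experience
  P3: UnionMember <- Income -> Experience
  P4: UnionMember <- UrbanRes -> Industry <- Income -> Experience
  P5: UnionMember <- UrbanRes -> Industry -> Experience
  P6: UnionMember <- UrbanRes -> Experience
The empty set is not sufficient: P2 (UnionMember <- Income -> Industry -> Experience) has no collider blocking it and no conditioned non-collider, so it is open.
Try {Income, UrbanRes}:
  P1: blocked at fork node Income ∈ conditioning set.
  P2: blocked at fork node Income ∈ conditioning set.
  P3: blocked at fork node Income ∈ conditioning set.
  P4: blocked at fork node UrbanRes ∈ conditioning set.
  P5: blocked at fork node UrbanRes ∈ conditioning set.
  P6: blocked at fork node UrbanRes ∈ conditioning set.
{Income, UrbanRes} contains no descendant of UnionMember and blocks every backdoor path.
Every element of {Income, UrbanRes} is needed (dropping Income leaves P2 open; dropping UrbanRes leaves P5 open), so no proper subset is valid.
Among all size-2 subsets of the eligible variables, only {Income, UrbanRes} blocks every backdoor path, so it is the unique smallest valid adjustment set.

{Income, UrbanRes}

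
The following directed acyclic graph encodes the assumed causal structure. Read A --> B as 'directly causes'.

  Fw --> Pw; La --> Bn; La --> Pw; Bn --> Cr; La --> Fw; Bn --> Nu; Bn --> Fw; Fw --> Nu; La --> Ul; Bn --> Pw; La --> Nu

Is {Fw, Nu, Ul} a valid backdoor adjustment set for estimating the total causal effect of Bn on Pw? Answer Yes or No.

Backdoor paths from Bn to Pw (paths whose first edge points into Bn):
  P1: Bn <- La -> Fw -> Pw
  P2: Bn <- La -> Nu <- Fw -> Pw
  P3: Bn <- La -> Pw
Condition 1 (no descendant of Bn in the set): FAILS — Fw and Nu are descendants of Bn.
Condition 2 (every backdoor path blocked by {Fw, Nu, Ul}):
  P1: blocked at chain node Fw ∈ conditioning set.
  P2: blocked at fork node Fw ∈ conditioning set.
  P3: open — no interior node is in the conditioning set.
{Fw, Nu, Ul} does not satisfy the backdoor criterion.

No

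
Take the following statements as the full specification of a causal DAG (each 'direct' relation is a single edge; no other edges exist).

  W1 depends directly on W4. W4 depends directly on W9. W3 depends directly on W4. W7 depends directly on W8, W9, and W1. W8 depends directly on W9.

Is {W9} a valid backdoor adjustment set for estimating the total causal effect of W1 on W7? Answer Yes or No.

Yes

Backdoor paths from W1 to W7 (paths whose first edge points into W1):
  P1: W1 <- W4 <- W9 -> W8 -> W7
  P2: W1 <- W4 <- W9 -> W7
Condition 1 (no descendant of W1 in the set): holds — descendants of W1 are {W7}; none are in {W9}.
Condition 2 (every backdoor path blocked by {W9}):
  P1: blocked at fork node W9 ∈ conditioning set.
  P2: blocked at fork node W9 ∈ conditioning set.
{W9} satisfies the backdoor criterion.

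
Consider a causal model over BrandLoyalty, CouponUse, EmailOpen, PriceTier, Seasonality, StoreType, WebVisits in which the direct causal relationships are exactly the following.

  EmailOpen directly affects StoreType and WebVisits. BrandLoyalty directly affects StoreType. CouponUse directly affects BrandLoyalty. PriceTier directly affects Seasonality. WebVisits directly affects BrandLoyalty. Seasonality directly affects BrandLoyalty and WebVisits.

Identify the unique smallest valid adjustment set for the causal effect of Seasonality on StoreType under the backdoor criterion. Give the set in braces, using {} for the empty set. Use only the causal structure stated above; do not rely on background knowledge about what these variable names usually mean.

{}

Variables eligible for adjustment (non-descendants of Seasonality, excluding Seasonality and StoreType): {CouponUse, EmailOpen, PriceTier}.
Backdoor paths from Seasonality to StoreType:
  (none)
With no backdoor paths the empty set already satisfies the criterion, and it is trivially minimal.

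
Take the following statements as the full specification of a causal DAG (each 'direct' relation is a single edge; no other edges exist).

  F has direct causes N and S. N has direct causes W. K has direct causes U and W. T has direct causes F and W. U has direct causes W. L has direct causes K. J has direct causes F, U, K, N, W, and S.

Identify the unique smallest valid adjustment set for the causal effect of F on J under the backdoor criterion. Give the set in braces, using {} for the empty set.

{N, S}

Variables eligible for adjustment (non-descendants of F, excluding F and J): {K, L, N, S, U, W}.
Backdoor paths from F to J:
  P1: F <- S -> J
  P2: F <- N <- W -> U -> K -> J
  P3: F <- N <- W -> U -> J
  P4: F <- N <- W -> K <- U -> J
  P5: F <- N <- W -> K -> J
  P6: F <- N <- W -> J
  P7: F <- N -> J
The empty set is not sufficient: P1 (F <- S -> J) has no collider blocking it and no conditioned non-collider, so it is open.
Try {N, S}:
  P1: blocked at fork node S ∈ conditioning set.
  P2: blocked at chain node N ∈ conditioning set.
  P3: blocked at chain node N ∈ conditioning set.
  P4: blocked at chain node N ∈ conditioning set.
  P5: blocked at chain node N ∈ conditioning set.
  P6: blocked at chain node N ∈ conditioning set.
  P7: blocked at fork node N ∈ conditioning set.
{N, S} contains no descendant of F and blocks every backdoor path.
Every element of {N, S} is needed (dropping N leaves P2 open; dropping S leaves P1 open), so no proper subset is valid.
Among all size-2 subsets of the eligible variables, only {N, S} blocks every backdoor path, so it is the unique smallest valid adjustment set.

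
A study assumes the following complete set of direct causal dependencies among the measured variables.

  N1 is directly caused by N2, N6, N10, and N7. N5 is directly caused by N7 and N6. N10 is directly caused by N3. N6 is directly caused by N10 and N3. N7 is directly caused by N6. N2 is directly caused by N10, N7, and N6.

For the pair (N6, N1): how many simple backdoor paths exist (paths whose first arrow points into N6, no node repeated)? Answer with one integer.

6

A backdoor path from N6 to N1 is any simple undirected path whose first edge points into N6 (i.e. leaves N6 via a parent).
Parents of N6: {N10, N3}.
Enumerating:
  P1: N6 <- N3 -> N10 -> N2 <- N7 -> N1
  P2: N6 <- N3 -> N10 -> N2 -> N1
  P3: N6 <- N3 -> N10 -> N1
  P4: N6 <- N10 -> N2 <- N7 -> N1
  P5: N6 <- N10 -> N2 -> N1
  P6: N6 <- N10 -> N1
That exhausts the simple backdoor paths. Count: 6.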